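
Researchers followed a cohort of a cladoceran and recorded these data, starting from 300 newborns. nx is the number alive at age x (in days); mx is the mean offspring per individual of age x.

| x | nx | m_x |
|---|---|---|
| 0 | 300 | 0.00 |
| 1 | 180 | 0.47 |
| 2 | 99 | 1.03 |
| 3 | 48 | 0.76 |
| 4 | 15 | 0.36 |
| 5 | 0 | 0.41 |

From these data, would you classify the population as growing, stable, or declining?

declining

lx = nx/n0 = nx/300: 1, 0.6, 0.33, 0.16, 0.05, 0
R0 = Σ lx·mx = 0 + 0.282 + 0.3399 + 0.1216 + 0.018 + 0 = 0.7615
R0 < 1, so the population is declining.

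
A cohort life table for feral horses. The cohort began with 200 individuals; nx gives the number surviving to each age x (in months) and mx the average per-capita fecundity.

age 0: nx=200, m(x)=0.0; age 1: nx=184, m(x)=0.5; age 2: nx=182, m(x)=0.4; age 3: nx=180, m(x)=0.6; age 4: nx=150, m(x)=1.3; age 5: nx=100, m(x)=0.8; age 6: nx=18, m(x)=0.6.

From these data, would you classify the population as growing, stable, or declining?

lx = nx/n0 = nx/200: 1, 0.92, 0.91, 0.9, 0.75, 0.5, 0.09
R0 = Σ lx·mx = 0 + 0.46 + 0.364 + 0.54 + 0.975 + 0.4 + 0.054 = 2.793
R0 > 1, so the population is growing.

growing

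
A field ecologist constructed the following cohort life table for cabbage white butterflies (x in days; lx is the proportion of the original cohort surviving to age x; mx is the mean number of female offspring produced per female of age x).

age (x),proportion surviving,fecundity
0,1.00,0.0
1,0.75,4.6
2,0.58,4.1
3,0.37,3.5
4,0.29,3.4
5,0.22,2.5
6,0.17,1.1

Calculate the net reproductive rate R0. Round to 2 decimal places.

lx·mx by age: 0, 3.45, 2.378, 1.295, 0.986, 0.55, 0.187
R0 = Σ lx·mx = 8.846 → 8.85

8.85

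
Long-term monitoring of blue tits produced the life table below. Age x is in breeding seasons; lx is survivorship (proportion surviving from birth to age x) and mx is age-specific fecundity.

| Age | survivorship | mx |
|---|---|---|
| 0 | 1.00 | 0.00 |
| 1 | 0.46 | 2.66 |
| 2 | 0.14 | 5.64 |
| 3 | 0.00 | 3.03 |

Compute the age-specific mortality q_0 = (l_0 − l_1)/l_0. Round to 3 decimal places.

0.540

q_0 = (l_0 − l_1) / l_0 = (1 − 0.46) / 1
     = 0.54 / 1 = 0.54 → 0.540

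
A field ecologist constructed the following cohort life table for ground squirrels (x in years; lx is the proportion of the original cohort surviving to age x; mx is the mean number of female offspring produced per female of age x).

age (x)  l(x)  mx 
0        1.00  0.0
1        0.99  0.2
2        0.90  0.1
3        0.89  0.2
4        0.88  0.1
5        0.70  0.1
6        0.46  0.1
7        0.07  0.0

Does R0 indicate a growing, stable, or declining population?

declining

R0 = Σ lx·mx = 0 + 0.198 + 0.09 + 0.178 + 0.088 + 0.07 + 0.046 + 0 = 0.67
R0 < 1, so the population is declining.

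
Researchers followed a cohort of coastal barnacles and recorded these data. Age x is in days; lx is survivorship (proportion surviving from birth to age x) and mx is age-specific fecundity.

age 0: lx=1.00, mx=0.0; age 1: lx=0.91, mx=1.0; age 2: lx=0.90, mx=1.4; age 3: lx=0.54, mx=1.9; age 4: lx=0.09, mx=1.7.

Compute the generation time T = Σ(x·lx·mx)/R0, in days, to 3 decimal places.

2.126

lx·mx: 0, 0.91, 1.26, 1.026, 0.153 → R0 = 3.349
x·lx·mx: 0, 0.91, 2.52, 3.078, 0.612 → Σ = 7.12
T = 7.12 / 3.349 = 2.126008… → 2.126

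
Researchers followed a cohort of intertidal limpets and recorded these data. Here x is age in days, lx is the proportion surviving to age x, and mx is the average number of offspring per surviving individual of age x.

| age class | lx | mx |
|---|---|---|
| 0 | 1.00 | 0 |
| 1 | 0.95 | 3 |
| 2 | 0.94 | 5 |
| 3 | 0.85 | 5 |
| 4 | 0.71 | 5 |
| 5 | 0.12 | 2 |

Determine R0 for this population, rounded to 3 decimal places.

lx·mx by age: 0, 2.85, 4.7, 4.25, 3.55, 0.24
R0 = Σ lx·mx = 15.59 → 15.590

15.590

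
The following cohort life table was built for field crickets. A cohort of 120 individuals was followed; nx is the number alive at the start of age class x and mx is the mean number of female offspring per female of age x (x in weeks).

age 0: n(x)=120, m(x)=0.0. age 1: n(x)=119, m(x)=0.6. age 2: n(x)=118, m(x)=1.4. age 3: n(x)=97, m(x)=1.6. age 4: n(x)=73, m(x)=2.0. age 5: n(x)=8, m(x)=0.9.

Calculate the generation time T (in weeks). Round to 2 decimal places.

2.73

lx = nx/n0 = nx/120: 1, 0.99167…, 0.98333…, 0.80833…, 0.60833…, 0.06667…
lx·mx: 0, 0.595…, 1.376667…, 1.293333…, 1.216667…, 0.06… → R0 = 4.541667…
x·lx·mx: 0, 0.595…, 2.753333…, 3.88…, 4.866667…, 0.3… → Σ = 12.395…
T = 12.395… / 4.541667… = 2.729174… → 2.73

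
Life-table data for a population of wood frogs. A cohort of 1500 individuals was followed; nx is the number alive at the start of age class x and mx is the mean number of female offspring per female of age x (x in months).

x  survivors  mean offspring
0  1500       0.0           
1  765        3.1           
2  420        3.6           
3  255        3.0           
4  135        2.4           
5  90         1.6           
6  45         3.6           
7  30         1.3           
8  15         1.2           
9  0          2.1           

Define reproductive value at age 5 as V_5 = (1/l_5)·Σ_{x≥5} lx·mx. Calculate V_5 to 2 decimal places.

lx = nx/n0 = nx/1500: 1, 0.51, 0.28, 0.17, 0.09, 0.06, 0.03, 0.02, 0.01, 0
lx·mx for x ≥ 5: 0.096, 0.108, 0.026, 0.012, 0 → sum = 0.242
V_5 = 0.242 / l_5 = 0.242 / 0.06 = 4.033333… → 4.03

4.03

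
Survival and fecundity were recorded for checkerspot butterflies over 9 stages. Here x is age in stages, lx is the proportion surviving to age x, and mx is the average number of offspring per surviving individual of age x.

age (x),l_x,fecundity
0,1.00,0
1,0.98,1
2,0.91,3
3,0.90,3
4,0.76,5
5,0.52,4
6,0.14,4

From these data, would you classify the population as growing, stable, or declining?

growing

R0 = Σ lx·mx = 0 + 0.98 + 2.73 + 2.7 + 3.8 + 2.08 + 0.56 = 12.85
R0 > 1, so the population is growing.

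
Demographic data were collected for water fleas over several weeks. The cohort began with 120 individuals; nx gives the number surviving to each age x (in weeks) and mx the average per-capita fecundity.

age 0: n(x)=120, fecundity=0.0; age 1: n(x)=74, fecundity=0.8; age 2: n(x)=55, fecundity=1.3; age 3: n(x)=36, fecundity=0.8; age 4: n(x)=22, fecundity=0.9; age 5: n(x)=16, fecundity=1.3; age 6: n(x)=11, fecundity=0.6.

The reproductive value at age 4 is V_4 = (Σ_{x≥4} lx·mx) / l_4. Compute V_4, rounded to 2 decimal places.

2.15

lx = nx/n0 = nx/120: 1, 0.61667…, 0.45833…, 0.3, 0.18333…, 0.13333…, 0.09167…
lx·mx for x ≥ 4: 0.165…, 0.173333…, 0.055… → sum = 0.393333…
V_4 = 0.393333… / l_4 = 0.393333… / 0.183333… = 2.145455… → 2.15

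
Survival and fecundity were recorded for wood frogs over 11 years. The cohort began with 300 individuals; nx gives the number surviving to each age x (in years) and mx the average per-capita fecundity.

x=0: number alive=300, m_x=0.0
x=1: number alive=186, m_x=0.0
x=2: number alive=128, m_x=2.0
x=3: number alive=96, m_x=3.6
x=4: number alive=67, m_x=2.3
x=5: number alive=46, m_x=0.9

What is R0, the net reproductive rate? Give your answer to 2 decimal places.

lx = nx/n0 = nx/300: 1, 0.62, 0.42667…, 0.32, 0.22333…, 0.15333…
lx·mx by age: 0, 0, 0.853333…, 1.152, 0.513667…, 0.138…
R0 = Σ lx·mx = 2.657… → 2.66

2.66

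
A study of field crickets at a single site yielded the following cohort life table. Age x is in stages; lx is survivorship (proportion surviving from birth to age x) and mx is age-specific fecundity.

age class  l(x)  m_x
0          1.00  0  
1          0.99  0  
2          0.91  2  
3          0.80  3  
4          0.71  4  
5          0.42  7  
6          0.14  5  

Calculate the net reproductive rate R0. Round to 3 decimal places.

10.700

lx·mx by age: 0, 0, 1.82, 2.4, 2.84, 2.94, 0.7
R0 = Σ lx·mx = 10.7 → 10.700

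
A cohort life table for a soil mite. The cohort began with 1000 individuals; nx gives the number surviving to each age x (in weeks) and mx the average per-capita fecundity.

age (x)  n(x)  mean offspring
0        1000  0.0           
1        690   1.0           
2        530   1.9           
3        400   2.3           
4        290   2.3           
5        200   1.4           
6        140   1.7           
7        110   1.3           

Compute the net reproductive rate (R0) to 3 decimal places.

3.945

lx = nx/n0 = nx/1000: 1, 0.69, 0.53, 0.4, 0.29, 0.2, 0.14, 0.11
lx·mx by age: 0, 0.69, 1.007, 0.92, 0.667, 0.28, 0.238, 0.143
R0 = Σ lx·mx = 3.945 → 3.945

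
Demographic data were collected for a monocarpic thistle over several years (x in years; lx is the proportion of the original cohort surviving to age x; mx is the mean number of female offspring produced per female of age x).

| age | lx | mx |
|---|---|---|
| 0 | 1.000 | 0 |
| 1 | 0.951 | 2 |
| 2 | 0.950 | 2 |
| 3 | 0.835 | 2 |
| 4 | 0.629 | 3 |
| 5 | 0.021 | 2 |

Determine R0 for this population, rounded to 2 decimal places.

lx·mx by age: 0, 1.902, 1.9, 1.67, 1.887, 0.042
R0 = Σ lx·mx = 7.401 → 7.40

7.40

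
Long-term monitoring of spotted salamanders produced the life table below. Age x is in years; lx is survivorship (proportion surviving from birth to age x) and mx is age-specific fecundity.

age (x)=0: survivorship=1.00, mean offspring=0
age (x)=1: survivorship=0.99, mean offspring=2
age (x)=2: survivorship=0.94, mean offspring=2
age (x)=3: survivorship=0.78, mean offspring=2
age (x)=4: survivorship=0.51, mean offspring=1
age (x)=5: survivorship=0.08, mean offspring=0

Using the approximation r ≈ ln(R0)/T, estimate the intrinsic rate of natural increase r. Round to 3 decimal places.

0.847

R0 = Σ lx·mx = 0 + 1.98 + 1.88 + 1.56 + 0.51 + 0 = 5.93
Σ x·lx·mx = 12.46; T = 12.46/5.93 = 2.10118…
r ≈ ln(R0)/T = ln(5.93)/2.10118… = 0.84715… → 0.847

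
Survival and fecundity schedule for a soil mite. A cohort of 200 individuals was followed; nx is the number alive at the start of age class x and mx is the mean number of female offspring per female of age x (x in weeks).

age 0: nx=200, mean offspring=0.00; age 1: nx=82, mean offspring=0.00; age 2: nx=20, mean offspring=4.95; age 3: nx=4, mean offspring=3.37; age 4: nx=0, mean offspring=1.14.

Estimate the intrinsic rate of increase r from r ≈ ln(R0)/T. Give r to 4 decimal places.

lx = nx/n0 = nx/200: 1, 0.41, 0.1, 0.02, 0
R0 = Σ lx·mx = 0 + 0 + 0.495 + 0.0674 + 0 = 0.5624
Σ x·lx·mx = 1.1922; T = 1.1922/0.5624 = 2.11984…
r ≈ ln(R0)/T = ln(0.5624)/2.11984… = -0.271502… → -0.2715

-0.2715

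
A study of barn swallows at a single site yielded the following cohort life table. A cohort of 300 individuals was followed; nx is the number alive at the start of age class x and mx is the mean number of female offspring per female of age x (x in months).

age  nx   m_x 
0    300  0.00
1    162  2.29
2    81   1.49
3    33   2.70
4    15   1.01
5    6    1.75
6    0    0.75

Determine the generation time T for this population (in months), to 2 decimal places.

lx = nx/n0 = nx/300: 1, 0.54, 0.27, 0.11, 0.05, 0.02, 0
lx·mx: 0, 1.2366, 0.4023, 0.297, 0.0505, 0.035, 0 → R0 = 2.0214
x·lx·mx: 0, 1.2366, 0.8046, 0.891, 0.202, 0.175, 0 → Σ = 3.3092
T = 3.3092 / 2.0214 = 1.637083… → 1.64

1.64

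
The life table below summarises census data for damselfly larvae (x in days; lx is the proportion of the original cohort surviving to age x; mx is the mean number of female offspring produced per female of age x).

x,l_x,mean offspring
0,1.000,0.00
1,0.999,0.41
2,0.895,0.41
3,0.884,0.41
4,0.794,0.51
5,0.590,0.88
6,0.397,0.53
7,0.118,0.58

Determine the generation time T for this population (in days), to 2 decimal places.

lx·mx: 0, 0.40959, 0.36695, 0.36244, 0.40494, 0.5192, 0.21041, 0.06844 → R0 = 2.34197
x·lx·mx: 0, 0.40959, 0.7339, 1.08732, 1.61976, 2.596, 1.26246, 0.47908 → Σ = 8.18811
T = 8.18811 / 2.34197 = 3.496249… → 3.50

3.50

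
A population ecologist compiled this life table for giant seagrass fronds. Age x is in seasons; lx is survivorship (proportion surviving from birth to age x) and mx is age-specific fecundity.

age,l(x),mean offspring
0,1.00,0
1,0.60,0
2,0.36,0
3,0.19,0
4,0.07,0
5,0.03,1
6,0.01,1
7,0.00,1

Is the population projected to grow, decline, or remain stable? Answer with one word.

declining

R0 = Σ lx·mx = 0 + 0 + 0 + 0 + 0 + 0.03 + 0.01 + 0 = 0.04
R0 < 1, so the population is declining.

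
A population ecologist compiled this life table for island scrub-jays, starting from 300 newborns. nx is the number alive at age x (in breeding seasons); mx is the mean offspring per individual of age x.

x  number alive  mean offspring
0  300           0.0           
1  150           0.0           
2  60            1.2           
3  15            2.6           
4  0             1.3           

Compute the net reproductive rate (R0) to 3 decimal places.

0.370

lx = nx/n0 = nx/300: 1, 0.5, 0.2, 0.05, 0
lx·mx by age: 0, 0, 0.24, 0.13, 0
R0 = Σ lx·mx = 0.37 → 0.370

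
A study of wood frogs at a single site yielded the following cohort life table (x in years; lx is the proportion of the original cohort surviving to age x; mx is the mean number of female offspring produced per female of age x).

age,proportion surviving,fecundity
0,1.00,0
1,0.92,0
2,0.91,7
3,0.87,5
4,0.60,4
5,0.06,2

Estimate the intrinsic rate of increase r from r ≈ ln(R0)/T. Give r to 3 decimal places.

R0 = Σ lx·mx = 0 + 0 + 6.37 + 4.35 + 2.4 + 0.12 = 13.24
Σ x·lx·mx = 35.99; T = 35.99/13.24 = 2.71828…
r ≈ ln(R0)/T = ln(13.24)/2.71828… = 0.95032… → 0.950

0.950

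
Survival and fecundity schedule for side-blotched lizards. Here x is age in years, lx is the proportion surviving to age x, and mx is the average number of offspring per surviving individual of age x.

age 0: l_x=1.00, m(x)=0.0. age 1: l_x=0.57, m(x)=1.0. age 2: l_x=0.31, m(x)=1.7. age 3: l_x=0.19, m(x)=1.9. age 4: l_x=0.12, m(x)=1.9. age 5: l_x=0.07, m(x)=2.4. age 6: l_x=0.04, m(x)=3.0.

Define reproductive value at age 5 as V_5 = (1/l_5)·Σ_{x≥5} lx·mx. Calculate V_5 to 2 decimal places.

4.11

lx·mx for x ≥ 5: 0.168, 0.12 → sum = 0.288
V_5 = 0.288 / l_5 = 0.288 / 0.07 = 4.114286… → 4.11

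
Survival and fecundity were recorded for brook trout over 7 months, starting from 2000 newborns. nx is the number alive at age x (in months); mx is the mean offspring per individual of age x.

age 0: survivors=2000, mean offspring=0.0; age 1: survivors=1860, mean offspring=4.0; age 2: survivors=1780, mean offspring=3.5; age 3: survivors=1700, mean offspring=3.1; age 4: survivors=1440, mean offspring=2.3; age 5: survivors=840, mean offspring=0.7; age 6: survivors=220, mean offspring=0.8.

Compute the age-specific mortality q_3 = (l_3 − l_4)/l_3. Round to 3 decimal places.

lx = nx/n0 = nx/2000: 1, 0.93, 0.89, 0.85, 0.72, 0.42, 0.11
q_3 = (l_3 − l_4) / l_3 = (0.85 − 0.72) / 0.85
     = 0.13 / 0.85 = 0.152941… → 0.153

0.153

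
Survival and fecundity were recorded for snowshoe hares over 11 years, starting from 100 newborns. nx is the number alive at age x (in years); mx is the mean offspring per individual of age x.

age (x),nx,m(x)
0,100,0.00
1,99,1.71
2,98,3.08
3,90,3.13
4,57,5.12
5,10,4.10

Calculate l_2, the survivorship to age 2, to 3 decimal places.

l_2 = n_2/n_0 = 98/100 = 0.98 → 0.980

0.980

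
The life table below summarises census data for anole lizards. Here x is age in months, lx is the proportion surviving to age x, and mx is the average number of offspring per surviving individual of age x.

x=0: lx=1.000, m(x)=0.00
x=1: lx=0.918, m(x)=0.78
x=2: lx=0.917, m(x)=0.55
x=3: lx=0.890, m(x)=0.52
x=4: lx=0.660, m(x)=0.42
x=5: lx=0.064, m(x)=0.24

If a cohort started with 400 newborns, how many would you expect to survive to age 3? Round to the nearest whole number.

Expected survivors = N0 · l_3 = 400 × 0.890 = 356 → 356

356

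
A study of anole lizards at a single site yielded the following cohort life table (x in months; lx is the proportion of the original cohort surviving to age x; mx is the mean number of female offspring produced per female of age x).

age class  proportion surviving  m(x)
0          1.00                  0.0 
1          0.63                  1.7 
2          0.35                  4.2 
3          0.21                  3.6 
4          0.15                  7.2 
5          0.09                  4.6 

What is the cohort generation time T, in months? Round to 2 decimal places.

2.64

lx·mx: 0, 1.071, 1.47, 0.756, 1.08, 0.414 → R0 = 4.791
x·lx·mx: 0, 1.071, 2.94, 2.268, 4.32, 2.07 → Σ = 12.669
T = 12.669 / 4.791 = 2.644333… → 2.64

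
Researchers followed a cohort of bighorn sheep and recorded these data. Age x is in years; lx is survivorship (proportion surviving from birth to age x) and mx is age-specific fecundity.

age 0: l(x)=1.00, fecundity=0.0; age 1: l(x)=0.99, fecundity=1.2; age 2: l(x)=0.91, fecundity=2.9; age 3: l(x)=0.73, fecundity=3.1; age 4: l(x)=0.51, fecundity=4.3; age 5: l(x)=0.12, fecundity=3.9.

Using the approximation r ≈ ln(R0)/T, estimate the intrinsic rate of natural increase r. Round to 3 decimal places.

R0 = Σ lx·mx = 0 + 1.188 + 2.639 + 2.263 + 2.193 + 0.468 = 8.751
Σ x·lx·mx = 24.367; T = 24.367/8.751 = 2.78448…
r ≈ ln(R0)/T = ln(8.751)/2.78448… = 0.77902… → 0.779

0.779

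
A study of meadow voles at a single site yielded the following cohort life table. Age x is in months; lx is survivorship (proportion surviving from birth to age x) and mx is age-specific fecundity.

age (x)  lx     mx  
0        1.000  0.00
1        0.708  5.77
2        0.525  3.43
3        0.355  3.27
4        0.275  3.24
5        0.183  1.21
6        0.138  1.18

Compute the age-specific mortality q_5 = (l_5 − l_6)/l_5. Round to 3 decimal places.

0.246

q_5 = (l_5 − l_6) / l_5 = (0.183 − 0.138) / 0.183
     = 0.045 / 0.183 = 0.245902… → 0.246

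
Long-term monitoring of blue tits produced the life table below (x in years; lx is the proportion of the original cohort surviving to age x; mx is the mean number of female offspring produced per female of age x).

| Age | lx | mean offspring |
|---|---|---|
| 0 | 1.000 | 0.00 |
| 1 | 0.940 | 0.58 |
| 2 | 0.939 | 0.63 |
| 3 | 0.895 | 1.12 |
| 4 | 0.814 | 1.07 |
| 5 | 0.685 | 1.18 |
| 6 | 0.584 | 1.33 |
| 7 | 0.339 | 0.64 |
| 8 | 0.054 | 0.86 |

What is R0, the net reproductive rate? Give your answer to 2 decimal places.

lx·mx by age: 0, 0.5452, 0.59157, 1.0024, 0.87098, 0.8083, 0.77672, 0.21696, 0.04644
R0 = Σ lx·mx = 4.85857 → 4.86

4.86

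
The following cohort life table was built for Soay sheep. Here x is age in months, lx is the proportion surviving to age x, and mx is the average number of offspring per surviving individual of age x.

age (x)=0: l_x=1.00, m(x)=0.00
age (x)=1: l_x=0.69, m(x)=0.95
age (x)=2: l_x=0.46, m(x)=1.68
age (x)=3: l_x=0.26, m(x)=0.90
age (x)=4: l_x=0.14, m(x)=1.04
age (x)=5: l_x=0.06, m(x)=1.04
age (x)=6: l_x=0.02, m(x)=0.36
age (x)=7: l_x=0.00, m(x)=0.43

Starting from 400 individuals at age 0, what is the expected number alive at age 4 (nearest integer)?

56

Expected survivors = N0 · l_4 = 400 × 0.14 = 56 → 56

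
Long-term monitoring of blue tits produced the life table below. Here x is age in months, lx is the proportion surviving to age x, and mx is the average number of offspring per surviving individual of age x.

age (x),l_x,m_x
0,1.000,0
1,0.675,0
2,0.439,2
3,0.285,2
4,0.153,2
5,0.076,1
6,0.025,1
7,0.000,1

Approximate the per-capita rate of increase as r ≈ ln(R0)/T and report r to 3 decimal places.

R0 = Σ lx·mx = 0 + 0 + 0.878 + 0.57 + 0.306 + 0.076 + 0.025 + 0 = 1.855
Σ x·lx·mx = 5.22; T = 5.22/1.855 = 2.81402…
r ≈ ln(R0)/T = ln(1.855)/2.81402… = 0.21957… → 0.220

0.220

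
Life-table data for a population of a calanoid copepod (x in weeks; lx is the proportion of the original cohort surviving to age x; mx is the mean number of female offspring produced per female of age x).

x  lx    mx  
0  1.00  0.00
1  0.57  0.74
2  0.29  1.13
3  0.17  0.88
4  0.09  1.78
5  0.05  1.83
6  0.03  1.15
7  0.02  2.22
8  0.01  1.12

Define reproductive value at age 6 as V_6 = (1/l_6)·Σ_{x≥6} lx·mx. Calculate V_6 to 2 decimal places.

lx·mx for x ≥ 6: 0.0345, 0.0444, 0.0112 → sum = 0.0901
V_6 = 0.0901 / l_6 = 0.0901 / 0.03 = 3.003333… → 3.00

3.00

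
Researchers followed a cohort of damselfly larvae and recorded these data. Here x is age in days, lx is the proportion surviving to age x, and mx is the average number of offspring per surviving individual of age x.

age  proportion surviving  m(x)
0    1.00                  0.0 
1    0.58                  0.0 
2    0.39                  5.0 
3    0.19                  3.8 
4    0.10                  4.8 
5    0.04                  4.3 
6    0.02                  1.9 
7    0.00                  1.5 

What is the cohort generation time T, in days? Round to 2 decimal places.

2.70

lx·mx: 0, 0, 1.95, 0.722, 0.48, 0.172, 0.038, 0 → R0 = 3.362
x·lx·mx: 0, 0, 3.9, 2.166, 1.92, 0.86, 0.228, 0 → Σ = 9.074
T = 9.074 / 3.362 = 2.698989… → 2.70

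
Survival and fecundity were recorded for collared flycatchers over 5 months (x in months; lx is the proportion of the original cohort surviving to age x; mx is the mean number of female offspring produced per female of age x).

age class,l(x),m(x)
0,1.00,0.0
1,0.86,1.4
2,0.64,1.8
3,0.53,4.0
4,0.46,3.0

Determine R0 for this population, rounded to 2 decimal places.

5.86

lx·mx by age: 0, 1.204, 1.152, 2.12, 1.38
R0 = Σ lx·mx = 5.856 → 5.86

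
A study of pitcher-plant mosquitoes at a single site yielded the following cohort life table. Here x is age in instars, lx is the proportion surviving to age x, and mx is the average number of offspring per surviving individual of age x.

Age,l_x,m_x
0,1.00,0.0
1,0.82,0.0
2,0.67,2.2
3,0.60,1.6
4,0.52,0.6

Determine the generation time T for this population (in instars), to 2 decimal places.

lx·mx: 0, 0, 1.474, 0.96, 0.312 → R0 = 2.746
x·lx·mx: 0, 0, 2.948, 2.88, 1.248 → Σ = 7.076
T = 7.076 / 2.746 = 2.576839… → 2.58

2.58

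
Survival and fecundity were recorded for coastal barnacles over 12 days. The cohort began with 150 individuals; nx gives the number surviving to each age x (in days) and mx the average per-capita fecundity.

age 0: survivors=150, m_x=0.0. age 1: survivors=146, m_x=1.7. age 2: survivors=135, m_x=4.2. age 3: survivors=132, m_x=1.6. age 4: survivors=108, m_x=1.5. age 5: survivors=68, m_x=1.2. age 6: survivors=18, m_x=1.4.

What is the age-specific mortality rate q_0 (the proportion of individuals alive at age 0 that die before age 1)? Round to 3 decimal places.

lx = nx/n0 = nx/150: 1, 0.97333…, 0.9, 0.88, 0.72, 0.45333…, 0.12
q_0 = (l_0 − l_1) / l_0 = (1 − 0.973333…) / 1
     = 0.026667… / 1 = 0.026667… → 0.027

0.027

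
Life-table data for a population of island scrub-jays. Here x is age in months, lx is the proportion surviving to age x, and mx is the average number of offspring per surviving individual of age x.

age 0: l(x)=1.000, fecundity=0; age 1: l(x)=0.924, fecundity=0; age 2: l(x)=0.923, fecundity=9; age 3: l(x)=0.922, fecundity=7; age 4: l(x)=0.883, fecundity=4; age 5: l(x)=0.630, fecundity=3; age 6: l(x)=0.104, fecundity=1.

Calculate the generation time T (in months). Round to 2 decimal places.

lx·mx: 0, 0, 8.307, 6.454, 3.532, 1.89, 0.104 → R0 = 20.287
x·lx·mx: 0, 0, 16.614, 19.362, 14.128, 9.45, 0.624 → Σ = 60.178
T = 60.178 / 20.287 = 2.966333… → 2.97

2.97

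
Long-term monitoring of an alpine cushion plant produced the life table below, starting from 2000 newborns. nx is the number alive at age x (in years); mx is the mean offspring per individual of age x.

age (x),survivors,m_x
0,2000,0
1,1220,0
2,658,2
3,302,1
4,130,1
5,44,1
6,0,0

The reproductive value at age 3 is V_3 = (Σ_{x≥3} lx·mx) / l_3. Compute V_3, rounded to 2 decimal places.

lx = nx/n0 = nx/2000: 1, 0.61, 0.329, 0.151, 0.065, 0.022, 0
lx·mx for x ≥ 3: 0.151, 0.065, 0.022, 0 → sum = 0.238
V_3 = 0.238 / l_3 = 0.238 / 0.151 = 1.576159… → 1.58

1.58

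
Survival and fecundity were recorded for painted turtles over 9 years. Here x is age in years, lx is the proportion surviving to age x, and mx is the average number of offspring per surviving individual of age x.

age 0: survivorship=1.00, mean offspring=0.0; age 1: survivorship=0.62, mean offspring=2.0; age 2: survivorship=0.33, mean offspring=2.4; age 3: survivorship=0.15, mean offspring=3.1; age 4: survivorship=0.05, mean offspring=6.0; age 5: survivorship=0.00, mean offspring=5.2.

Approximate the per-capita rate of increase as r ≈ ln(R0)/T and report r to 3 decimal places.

0.531

R0 = Σ lx·mx = 0 + 1.24 + 0.792 + 0.465 + 0.3 + 0 = 2.797
Σ x·lx·mx = 5.419; T = 5.419/2.797 = 1.93743…
r ≈ ln(R0)/T = ln(2.797)/1.93743… = 0.53088… → 0.531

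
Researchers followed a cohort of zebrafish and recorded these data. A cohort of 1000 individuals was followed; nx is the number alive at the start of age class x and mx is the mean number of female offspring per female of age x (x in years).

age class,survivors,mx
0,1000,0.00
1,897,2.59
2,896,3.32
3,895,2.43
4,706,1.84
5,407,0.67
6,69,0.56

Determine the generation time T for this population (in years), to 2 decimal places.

2.38

lx = nx/n0 = nx/1000: 1, 0.897, 0.896, 0.895, 0.706, 0.407, 0.069
lx·mx: 0, 2.32323, 2.97472, 2.17485, 1.29904, 0.27269, 0.03864 → R0 = 9.08317
x·lx·mx: 0, 2.32323, 5.94944, 6.52455, 5.19616, 1.36345, 0.23184 → Σ = 21.58867
T = 21.58867 / 9.08317 = 2.376777… → 2.38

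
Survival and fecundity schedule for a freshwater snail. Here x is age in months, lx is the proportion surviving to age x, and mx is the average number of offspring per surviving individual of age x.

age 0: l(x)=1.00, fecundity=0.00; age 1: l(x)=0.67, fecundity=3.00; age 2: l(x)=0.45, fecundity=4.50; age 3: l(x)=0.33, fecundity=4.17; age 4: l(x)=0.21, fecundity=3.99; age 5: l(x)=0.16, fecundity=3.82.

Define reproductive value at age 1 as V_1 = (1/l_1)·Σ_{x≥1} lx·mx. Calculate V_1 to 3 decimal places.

10.239

lx·mx for x ≥ 1: 2.01, 2.025, 1.3761, 0.8379, 0.6112 → sum = 6.8602
V_1 = 6.8602 / l_1 = 6.8602 / 0.67 = 10.239104… → 10.239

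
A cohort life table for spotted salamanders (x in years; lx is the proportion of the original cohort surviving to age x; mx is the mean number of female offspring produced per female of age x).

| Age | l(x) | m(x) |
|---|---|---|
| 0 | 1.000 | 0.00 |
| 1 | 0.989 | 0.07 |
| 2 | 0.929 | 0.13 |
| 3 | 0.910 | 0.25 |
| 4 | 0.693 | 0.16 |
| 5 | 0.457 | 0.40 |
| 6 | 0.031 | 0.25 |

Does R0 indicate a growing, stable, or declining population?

declining

R0 = Σ lx·mx = 0 + 0.06923 + 0.12077 + 0.2275 + 0.11088 + 0.1828 + 0.00775 = 0.71893
R0 < 1, so the population is declining.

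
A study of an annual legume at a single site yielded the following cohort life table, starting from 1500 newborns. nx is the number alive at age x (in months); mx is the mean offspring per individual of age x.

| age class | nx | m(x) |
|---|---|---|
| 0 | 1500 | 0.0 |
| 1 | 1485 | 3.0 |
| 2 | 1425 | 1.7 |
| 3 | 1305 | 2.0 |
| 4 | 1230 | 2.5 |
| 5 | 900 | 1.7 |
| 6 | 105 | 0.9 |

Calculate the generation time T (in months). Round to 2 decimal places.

2.65

lx = nx/n0 = nx/1500: 1, 0.99, 0.95, 0.87, 0.82, 0.6, 0.07
lx·mx: 0, 2.97, 1.615, 1.74, 2.05, 1.02, 0.063 → R0 = 9.458
x·lx·mx: 0, 2.97, 3.23, 5.22, 8.2, 5.1, 0.378 → Σ = 25.098
T = 25.098 / 9.458 = 2.653627… → 2.65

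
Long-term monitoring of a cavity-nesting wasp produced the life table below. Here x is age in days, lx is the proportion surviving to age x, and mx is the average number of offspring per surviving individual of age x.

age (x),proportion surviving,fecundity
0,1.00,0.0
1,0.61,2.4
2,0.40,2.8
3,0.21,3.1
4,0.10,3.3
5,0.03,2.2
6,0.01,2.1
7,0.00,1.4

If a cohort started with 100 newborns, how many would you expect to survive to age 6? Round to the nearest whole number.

1

Expected survivors = N0 · l_6 = 100 × 0.01 = 1 → 1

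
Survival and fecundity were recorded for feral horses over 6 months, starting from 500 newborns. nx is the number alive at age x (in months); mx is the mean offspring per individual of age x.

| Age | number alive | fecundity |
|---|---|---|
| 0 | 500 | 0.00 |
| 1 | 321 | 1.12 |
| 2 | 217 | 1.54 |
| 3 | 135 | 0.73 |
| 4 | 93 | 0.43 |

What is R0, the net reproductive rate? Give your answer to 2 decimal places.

lx = nx/n0 = nx/500: 1, 0.642, 0.434, 0.27, 0.186
lx·mx by age: 0, 0.71904, 0.66836, 0.1971, 0.07998
R0 = Σ lx·mx = 1.66448 → 1.66

1.66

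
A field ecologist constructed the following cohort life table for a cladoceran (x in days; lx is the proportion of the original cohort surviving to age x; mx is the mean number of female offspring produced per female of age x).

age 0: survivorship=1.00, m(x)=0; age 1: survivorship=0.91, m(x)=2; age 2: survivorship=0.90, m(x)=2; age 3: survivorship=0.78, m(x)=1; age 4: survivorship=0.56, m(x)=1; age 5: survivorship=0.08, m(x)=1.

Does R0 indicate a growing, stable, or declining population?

growing

R0 = Σ lx·mx = 0 + 1.82 + 1.8 + 0.78 + 0.56 + 0.08 = 5.04
R0 > 1, so the population is growing.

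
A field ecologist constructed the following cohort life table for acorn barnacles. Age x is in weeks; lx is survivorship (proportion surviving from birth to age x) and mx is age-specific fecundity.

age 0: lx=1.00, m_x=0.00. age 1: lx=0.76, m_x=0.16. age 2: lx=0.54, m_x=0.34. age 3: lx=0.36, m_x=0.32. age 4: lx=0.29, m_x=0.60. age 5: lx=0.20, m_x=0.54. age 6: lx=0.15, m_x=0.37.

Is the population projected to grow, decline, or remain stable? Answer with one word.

R0 = Σ lx·mx = 0 + 0.1216 + 0.1836 + 0.1152 + 0.174 + 0.108 + 0.0555 = 0.7579
R0 < 1, so the population is declining.

declining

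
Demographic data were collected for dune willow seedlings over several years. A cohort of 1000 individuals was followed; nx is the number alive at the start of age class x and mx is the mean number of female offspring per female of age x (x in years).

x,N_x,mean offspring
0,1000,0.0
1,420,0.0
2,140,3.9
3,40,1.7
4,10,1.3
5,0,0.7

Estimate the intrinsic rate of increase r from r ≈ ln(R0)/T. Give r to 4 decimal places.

-0.2171

lx = nx/n0 = nx/1000: 1, 0.42, 0.14, 0.04, 0.01, 0
R0 = Σ lx·mx = 0 + 0 + 0.546 + 0.068 + 0.013 + 0 = 0.627
Σ x·lx·mx = 1.348; T = 1.348/0.627 = 2.14992…
r ≈ ln(R0)/T = ln(0.627)/2.14992… = -0.217128… → -0.2171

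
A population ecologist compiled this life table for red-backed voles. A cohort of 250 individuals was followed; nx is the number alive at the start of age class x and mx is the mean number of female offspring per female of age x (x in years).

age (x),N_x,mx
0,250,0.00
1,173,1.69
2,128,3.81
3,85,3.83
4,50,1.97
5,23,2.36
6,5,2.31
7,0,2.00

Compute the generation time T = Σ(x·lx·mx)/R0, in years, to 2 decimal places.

2.35

lx = nx/n0 = nx/250: 1, 0.692, 0.512, 0.34, 0.2, 0.092, 0.02, 0
lx·mx: 0, 1.16948, 1.95072, 1.3022, 0.394, 0.21712, 0.0462, 0 → R0 = 5.07972
x·lx·mx: 0, 1.16948, 3.90144, 3.9066, 1.576, 1.0856, 0.2772, 0 → Σ = 11.91632
T = 11.91632 / 5.07972 = 2.345862… → 2.35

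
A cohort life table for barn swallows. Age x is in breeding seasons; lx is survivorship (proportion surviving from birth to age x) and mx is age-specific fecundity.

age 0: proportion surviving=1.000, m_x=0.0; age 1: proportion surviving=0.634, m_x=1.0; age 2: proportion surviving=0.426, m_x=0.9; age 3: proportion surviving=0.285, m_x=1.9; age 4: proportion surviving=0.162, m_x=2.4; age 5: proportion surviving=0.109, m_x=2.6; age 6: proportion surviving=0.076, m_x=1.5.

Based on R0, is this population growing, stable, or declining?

R0 = Σ lx·mx = 0 + 0.634 + 0.3834 + 0.5415 + 0.3888 + 0.2834 + 0.114 = 2.3451
R0 > 1, so the population is growing.

growing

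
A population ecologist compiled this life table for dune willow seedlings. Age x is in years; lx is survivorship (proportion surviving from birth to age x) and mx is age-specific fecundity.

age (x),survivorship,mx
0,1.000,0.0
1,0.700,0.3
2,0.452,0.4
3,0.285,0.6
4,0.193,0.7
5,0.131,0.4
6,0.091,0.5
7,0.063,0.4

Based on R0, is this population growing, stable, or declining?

R0 = Σ lx·mx = 0 + 0.21 + 0.1808 + 0.171 + 0.1351 + 0.0524 + 0.0455 + 0.0252 = 0.82
R0 < 1, so the population is declining.

declining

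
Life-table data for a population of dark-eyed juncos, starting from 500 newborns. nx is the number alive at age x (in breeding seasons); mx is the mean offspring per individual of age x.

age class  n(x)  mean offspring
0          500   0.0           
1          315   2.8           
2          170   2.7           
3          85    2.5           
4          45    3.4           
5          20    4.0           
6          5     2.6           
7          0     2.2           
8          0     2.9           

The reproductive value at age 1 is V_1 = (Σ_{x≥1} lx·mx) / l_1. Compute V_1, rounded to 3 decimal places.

5.713

lx = nx/n0 = nx/500: 1, 0.63, 0.34, 0.17, 0.09, 0.04, 0.01, 0, 0
lx·mx for x ≥ 1: 1.764, 0.918, 0.425, 0.306, 0.16, 0.026, 0, 0 → sum = 3.599
V_1 = 3.599 / l_1 = 3.599 / 0.63 = 5.712698… → 5.713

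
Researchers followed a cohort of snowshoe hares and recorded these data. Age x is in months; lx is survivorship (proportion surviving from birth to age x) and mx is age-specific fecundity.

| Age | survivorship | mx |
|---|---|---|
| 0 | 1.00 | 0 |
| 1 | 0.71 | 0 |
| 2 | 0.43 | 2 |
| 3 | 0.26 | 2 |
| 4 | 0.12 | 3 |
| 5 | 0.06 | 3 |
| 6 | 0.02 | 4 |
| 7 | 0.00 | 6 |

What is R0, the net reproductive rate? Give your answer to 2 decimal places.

2.00

lx·mx by age: 0, 0, 0.86, 0.52, 0.36, 0.18, 0.08, 0
R0 = Σ lx·mx = 2 → 2.00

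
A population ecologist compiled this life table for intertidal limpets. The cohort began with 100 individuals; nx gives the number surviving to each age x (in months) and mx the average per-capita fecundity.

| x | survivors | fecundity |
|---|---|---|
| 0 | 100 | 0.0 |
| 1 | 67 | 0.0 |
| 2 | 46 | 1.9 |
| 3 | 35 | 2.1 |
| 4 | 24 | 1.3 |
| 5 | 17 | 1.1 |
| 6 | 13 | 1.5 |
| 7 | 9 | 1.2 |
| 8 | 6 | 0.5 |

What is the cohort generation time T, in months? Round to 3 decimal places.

lx = nx/n0 = nx/100: 1, 0.67, 0.46, 0.35, 0.24, 0.17, 0.13, 0.09, 0.06
lx·mx: 0, 0, 0.874, 0.735, 0.312, 0.187, 0.195, 0.108, 0.03 → R0 = 2.441
x·lx·mx: 0, 0, 1.748, 2.205, 1.248, 0.935, 1.17, 0.756, 0.24 → Σ = 8.302
T = 8.302 / 2.441 = 3.401065… → 3.401

3.401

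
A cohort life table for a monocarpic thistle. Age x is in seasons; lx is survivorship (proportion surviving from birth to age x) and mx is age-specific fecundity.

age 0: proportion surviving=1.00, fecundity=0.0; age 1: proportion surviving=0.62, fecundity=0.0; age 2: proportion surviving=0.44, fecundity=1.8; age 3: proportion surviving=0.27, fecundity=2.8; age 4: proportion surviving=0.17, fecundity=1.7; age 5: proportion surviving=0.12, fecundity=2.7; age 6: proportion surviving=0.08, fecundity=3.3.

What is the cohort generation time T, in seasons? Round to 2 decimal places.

lx·mx: 0, 0, 0.792, 0.756, 0.289, 0.324, 0.264 → R0 = 2.425
x·lx·mx: 0, 0, 1.584, 2.268, 1.156, 1.62, 1.584 → Σ = 8.212
T = 8.212 / 2.425 = 3.386392… → 3.39

3.39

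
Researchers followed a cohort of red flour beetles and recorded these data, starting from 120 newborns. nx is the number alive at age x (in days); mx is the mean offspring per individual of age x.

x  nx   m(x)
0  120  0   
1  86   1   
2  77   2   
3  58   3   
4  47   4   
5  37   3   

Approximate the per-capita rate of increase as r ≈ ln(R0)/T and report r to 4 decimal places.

lx = nx/n0 = nx/120: 1, 0.71667…, 0.64167…, 0.48333…, 0.39167…, 0.30833…
R0 = Σ lx·mx = 0 + 0.71667… + 1.28333… + 1.45… + 1.56667… + 0.925… = 5.941667…
Σ x·lx·mx = 18.525…; T = 18.525…/5.941667… = 3.11781…
r ≈ ln(R0)/T = ln(5.941667…)/3.11781… = 0.571551… → 0.5716

0.5716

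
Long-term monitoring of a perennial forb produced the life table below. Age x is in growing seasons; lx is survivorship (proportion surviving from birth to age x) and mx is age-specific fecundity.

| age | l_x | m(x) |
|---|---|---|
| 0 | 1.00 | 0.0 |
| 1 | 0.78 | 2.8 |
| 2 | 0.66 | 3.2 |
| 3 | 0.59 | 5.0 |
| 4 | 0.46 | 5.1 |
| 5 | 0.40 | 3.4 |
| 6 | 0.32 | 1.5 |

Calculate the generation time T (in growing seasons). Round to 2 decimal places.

lx·mx: 0, 2.184, 2.112, 2.95, 2.346, 1.36, 0.48 → R0 = 11.432
x·lx·mx: 0, 2.184, 4.224, 8.85, 9.384, 6.8, 2.88 → Σ = 34.322
T = 34.322 / 11.432 = 3.002274… → 3.00

3.00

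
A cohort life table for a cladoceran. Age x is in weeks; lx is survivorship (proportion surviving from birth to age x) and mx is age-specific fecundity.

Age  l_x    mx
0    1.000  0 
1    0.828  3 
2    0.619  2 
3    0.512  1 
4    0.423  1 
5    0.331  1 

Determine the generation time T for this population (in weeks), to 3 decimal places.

1.973

lx·mx: 0, 2.484, 1.238, 0.512, 0.423, 0.331 → R0 = 4.988
x·lx·mx: 0, 2.484, 2.476, 1.536, 1.692, 1.655 → Σ = 9.843
T = 9.843 / 4.988 = 1.973336… → 1.973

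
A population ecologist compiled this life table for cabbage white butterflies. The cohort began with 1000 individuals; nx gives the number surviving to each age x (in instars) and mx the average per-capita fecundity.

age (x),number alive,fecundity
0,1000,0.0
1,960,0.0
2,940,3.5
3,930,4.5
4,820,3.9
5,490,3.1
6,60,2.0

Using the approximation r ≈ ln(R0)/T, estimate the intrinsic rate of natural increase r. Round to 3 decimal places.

0.768

lx = nx/n0 = nx/1000: 1, 0.96, 0.94, 0.93, 0.82, 0.49, 0.06
R0 = Σ lx·mx = 0 + 0 + 3.29 + 4.185 + 3.198 + 1.519 + 0.12 = 12.312
Σ x·lx·mx = 40.242; T = 40.242/12.312 = 3.26852…
r ≈ ln(R0)/T = ln(12.312)/3.26852… = 0.76811… → 0.768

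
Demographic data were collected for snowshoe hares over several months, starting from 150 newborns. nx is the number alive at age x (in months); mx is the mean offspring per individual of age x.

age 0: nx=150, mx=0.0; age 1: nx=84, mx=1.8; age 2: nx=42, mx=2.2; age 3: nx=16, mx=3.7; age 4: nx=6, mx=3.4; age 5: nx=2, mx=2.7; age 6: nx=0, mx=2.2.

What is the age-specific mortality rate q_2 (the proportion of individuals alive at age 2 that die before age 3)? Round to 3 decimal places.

lx = nx/n0 = nx/150: 1, 0.56, 0.28, 0.10667…, 0.04, 0.01333…, 0
q_2 = (l_2 − l_3) / l_2 = (0.28 − 0.106667…) / 0.28
     = 0.173333… / 0.28 = 0.619048… → 0.619

0.619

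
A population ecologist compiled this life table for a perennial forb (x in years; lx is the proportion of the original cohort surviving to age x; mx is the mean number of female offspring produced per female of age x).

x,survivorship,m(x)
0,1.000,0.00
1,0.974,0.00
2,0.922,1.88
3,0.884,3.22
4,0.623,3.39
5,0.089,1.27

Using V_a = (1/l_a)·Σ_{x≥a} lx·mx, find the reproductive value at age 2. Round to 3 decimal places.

7.381

lx·mx for x ≥ 2: 1.73336, 2.84648, 2.11197, 0.11303 → sum = 6.80484
V_2 = 6.80484 / l_2 = 6.80484 / 0.922 = 7.380521… → 7.381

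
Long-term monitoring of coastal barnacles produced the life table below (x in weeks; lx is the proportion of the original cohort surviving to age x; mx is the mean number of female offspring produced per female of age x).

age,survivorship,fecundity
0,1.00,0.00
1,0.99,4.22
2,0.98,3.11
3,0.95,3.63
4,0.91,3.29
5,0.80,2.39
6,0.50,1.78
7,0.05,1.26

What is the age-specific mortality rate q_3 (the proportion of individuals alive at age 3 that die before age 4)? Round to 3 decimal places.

0.042

q_3 = (l_3 − l_4) / l_3 = (0.95 − 0.91) / 0.95
     = 0.04 / 0.95 = 0.042105… → 0.042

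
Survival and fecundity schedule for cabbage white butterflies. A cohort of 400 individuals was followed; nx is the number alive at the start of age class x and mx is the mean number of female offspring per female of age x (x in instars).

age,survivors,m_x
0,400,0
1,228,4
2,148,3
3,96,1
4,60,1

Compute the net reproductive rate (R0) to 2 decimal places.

3.78

lx = nx/n0 = nx/400: 1, 0.57, 0.37, 0.24, 0.15
lx·mx by age: 0, 2.28, 1.11, 0.24, 0.15
R0 = Σ lx·mx = 3.78 → 3.78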